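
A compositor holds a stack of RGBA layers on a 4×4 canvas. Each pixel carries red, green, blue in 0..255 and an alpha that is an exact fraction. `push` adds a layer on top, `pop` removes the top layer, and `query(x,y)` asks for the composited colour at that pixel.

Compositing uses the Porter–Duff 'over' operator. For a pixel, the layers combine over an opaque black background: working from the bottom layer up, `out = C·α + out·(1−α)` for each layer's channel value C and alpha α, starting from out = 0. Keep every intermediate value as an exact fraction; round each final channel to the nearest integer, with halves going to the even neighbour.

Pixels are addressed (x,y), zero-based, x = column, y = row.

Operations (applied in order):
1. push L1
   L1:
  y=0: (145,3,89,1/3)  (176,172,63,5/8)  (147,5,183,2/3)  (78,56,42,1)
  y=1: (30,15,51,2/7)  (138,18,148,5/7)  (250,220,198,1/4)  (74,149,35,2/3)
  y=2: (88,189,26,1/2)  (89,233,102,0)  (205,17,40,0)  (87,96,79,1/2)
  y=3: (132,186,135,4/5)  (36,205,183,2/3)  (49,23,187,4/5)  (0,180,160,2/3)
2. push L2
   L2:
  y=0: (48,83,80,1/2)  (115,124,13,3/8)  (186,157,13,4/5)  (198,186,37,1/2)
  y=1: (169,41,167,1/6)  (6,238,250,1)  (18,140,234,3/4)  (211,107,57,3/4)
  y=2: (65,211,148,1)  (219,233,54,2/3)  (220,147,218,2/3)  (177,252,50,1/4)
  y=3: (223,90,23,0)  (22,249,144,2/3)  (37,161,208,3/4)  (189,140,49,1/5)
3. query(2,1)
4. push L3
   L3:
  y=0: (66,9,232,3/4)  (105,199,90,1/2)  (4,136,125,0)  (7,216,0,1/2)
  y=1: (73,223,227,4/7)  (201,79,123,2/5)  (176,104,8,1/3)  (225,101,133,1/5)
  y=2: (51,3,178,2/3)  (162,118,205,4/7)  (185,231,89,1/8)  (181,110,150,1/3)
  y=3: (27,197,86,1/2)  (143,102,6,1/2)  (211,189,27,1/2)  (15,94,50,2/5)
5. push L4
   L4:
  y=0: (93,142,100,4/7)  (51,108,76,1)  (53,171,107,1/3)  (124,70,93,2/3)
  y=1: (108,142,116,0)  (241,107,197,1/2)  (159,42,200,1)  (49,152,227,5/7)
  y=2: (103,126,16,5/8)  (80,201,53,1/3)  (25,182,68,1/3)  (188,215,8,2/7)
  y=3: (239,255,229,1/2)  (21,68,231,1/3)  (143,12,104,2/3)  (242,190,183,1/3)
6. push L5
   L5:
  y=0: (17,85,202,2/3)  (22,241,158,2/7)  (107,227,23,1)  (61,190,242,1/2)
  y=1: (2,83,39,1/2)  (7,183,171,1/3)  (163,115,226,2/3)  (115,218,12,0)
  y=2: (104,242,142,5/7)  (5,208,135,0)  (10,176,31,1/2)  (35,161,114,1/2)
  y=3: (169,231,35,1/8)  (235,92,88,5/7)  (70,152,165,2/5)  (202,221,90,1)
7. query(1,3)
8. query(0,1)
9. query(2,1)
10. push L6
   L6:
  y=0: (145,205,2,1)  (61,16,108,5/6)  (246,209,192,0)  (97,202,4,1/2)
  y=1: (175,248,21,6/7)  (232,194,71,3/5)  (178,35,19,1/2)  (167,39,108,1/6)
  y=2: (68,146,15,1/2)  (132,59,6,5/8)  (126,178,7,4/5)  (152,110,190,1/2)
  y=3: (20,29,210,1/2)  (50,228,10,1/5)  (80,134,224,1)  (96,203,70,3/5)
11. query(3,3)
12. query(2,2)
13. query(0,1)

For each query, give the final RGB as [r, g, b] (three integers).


at x=2,y=1 over L1,L2:
after L1 α=1/4: [125/2, 55, 99/2]
after L2 α=3/4: [233/8, 475/4, 1503/8]
= [29, 119, 188]

at x=1,y=3 over L1,L2,L3,L4,L5:
+L1 (α=2/3) → [24, 410/3, 122]
+L2 (α=2/3) → [68/3, 1904/9, 410/3]
+L3 (α=1/2) → [497/6, 1411/9, 214/3]
+L4 (α=1/3) → [560/9, 3434/27, 1121/9]
+L5 (α=5/7) → [11695/63, 19288/189, 886/9]
→ [186, 102, 98]

query (0,1) [L1,L2,L3,L4,L5] — begin 0,0,0
+L1 (α=2/7) → [60/7, 30/7, 102/7]
+L2 (α=1/6) → [1483/42, 437/42, 1679/42]
+L3 (α=4/7) → [5571/98, 12925/98, 14391/98]
+L4 (α=0) → [5571/98, 12925/98, 14391/98]
+L5 (α=1/2) → [5767/196, 21059/196, 18213/196]
→ [29, 107, 93]

query (2,1) [L1,L2,L3,L4,L5] — begin 0,0,0
L1 α=1/4: [125/2, 55, 99/2]
L2 α=3/4: [233/8, 475/4, 1503/8]
L3 α=1/3: [937/12, 683/6, 1535/12]
L4 α=1: [159, 42, 200]
L5 α=2/3: [485/3, 272/3, 652/3]
= [162, 91, 217]

at x=3,y=3 over L1,L2,L3,L4,L5,L6:
after L1 α=2/3: [0, 120, 320/3]
after L2 α=1/5: [189/5, 124, 1427/15]
after L3 α=2/5: [717/25, 112, 1927/25]
after L4 α=1/3: [7484/75, 138, 8429/75]
after L5 α=1: [202, 221, 90]
after L6 α=3/5: [692/5, 1051/5, 78]
→ [138, 210, 78]

query (2,2) [L1,L2,L3,L4,L5,L6] — begin 0,0,0
after L1 α=0: [0, 0, 0]
after L2 α=2/3: [440/3, 98, 436/3]
after L3 α=1/8: [3635/24, 917/8, 3319/24]
after L4 α=1/3: [3935/36, 1645/12, 4135/36]
after L5 α=1/2: [4295/72, 3757/24, 5251/72]
after L6 α=4/5: [40583/360, 4169/24, 7267/360]
= [113, 174, 20]

at x=0,y=1 over L1,L2,L3,L4,L5,L6:
after L1 α=2/7: [60/7, 30/7, 102/7]
after L2 α=1/6: [1483/42, 437/42, 1679/42]
after L3 α=4/7: [5571/98, 12925/98, 14391/98]
after L4 α=0: [5571/98, 12925/98, 14391/98]
after L5 α=1/2: [5767/196, 21059/196, 18213/196]
after L6 α=6/7: [211567/1372, 312707/1372, 42909/1372]
→ [154, 228, 31]


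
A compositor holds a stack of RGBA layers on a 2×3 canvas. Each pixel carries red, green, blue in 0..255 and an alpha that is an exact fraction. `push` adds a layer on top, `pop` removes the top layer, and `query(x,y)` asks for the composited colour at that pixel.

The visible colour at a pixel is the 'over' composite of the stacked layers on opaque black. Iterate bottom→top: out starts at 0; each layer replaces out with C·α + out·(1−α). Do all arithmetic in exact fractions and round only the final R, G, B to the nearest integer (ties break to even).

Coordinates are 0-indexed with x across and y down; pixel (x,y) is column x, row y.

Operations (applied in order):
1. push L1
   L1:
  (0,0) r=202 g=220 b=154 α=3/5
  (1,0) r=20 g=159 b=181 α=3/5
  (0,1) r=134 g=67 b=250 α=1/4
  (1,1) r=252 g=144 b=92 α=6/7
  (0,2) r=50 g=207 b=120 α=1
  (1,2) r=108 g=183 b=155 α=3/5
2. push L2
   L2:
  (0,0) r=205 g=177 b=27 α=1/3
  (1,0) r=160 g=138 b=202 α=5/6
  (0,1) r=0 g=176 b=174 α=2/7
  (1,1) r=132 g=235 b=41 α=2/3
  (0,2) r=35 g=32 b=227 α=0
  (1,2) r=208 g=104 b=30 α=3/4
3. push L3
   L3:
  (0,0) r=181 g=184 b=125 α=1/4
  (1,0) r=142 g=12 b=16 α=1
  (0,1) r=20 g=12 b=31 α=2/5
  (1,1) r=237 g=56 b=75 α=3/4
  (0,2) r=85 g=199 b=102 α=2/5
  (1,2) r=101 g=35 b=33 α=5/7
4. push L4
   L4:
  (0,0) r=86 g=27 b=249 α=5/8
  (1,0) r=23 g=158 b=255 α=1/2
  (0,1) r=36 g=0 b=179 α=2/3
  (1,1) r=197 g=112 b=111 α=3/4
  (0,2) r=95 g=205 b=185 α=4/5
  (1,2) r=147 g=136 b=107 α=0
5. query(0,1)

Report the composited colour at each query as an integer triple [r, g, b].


(0,1) stack=L1,L2,L3,L4; from [0,0,0]:
after L1 α=1/4: [67/2, 67/4, 125/2]
after L2 α=2/7: [335/14, 249/4, 1321/14]
after L3 α=2/5: [313/14, 843/20, 4831/70]
after L4 α=2/3: [1321/42, 281/20, 29891/210]
rounded: [31, 14, 142]


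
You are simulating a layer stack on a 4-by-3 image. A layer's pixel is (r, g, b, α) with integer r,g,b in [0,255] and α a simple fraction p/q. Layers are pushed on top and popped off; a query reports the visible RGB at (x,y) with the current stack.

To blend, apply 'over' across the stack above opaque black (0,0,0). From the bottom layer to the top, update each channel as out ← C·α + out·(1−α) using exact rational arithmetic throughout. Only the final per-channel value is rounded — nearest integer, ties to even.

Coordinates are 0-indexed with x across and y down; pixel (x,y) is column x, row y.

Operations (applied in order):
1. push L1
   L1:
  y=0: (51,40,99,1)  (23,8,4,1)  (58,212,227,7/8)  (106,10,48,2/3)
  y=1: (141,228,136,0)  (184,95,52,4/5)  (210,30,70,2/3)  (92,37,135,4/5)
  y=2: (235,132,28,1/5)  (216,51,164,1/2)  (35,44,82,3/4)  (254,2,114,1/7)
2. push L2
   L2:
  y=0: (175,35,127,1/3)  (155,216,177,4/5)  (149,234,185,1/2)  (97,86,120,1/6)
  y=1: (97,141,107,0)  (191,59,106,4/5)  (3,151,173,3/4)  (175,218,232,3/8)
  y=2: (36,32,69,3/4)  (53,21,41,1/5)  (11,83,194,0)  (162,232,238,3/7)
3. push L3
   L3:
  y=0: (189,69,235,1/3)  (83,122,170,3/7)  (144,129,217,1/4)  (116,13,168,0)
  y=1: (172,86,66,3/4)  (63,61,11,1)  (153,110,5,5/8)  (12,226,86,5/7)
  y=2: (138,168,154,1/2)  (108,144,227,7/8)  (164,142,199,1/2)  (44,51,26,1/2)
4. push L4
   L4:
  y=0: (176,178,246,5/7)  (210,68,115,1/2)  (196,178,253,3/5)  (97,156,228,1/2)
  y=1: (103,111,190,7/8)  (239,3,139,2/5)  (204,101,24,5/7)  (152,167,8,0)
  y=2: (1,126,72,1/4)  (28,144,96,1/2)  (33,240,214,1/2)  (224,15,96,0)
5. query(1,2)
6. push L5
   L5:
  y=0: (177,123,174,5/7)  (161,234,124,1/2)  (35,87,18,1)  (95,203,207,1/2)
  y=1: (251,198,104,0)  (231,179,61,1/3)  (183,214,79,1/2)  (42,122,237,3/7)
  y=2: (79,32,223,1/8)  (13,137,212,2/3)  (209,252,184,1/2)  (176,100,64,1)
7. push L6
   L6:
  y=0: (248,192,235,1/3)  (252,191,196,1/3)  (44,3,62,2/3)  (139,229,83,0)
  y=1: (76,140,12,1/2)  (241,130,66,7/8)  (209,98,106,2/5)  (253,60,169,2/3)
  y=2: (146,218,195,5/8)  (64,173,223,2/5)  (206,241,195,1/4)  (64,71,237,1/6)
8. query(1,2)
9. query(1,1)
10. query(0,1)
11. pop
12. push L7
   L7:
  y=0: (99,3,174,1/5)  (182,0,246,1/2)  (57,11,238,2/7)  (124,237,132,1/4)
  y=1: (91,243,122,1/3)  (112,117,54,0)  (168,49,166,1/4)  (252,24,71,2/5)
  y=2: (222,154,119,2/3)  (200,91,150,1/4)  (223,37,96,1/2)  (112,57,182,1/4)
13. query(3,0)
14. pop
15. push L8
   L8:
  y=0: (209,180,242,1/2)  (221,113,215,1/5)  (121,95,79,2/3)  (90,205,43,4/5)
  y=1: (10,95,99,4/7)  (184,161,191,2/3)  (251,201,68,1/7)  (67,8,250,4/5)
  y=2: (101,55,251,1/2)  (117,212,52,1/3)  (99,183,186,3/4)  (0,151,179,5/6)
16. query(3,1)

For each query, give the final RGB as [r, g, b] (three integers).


(1,2) stack=L1,L2,L3,L4; from [0,0,0]:
after L1 α=1/2: [108, 51/2, 82]
after L2 α=1/5: [97, 123/5, 369/5]
after L3 α=7/8: [853/8, 5163/40, 4157/20]
after L4 α=1/2: [1077/16, 10923/80, 6077/40]
= [67, 137, 152]

(1,2) stack=L1,L2,L3,L4,L5,L6; from [0,0,0]:
+L1 (α=1/2) → [108, 51/2, 82]
+L2 (α=1/5) → [97, 123/5, 369/5]
+L3 (α=7/8) → [853/8, 5163/40, 4157/20]
+L4 (α=1/2) → [1077/16, 10923/80, 6077/40]
+L5 (α=2/3) → [1493/48, 32843/240, 7679/40]
+L6 (α=2/5) → [3541/80, 60523/400, 40877/200]
→ [44, 151, 204]

at x=1,y=1 over L1,L2,L3,L4,L5,L6:
after L1 α=4/5: [736/5, 76, 208/5]
after L2 α=4/5: [4556/25, 312/5, 2328/25]
after L3 α=1: [63, 61, 11]
after L4 α=2/5: [667/5, 189/5, 311/5]
after L5 α=1/3: [2489/15, 1273/15, 309/5]
after L6 α=7/8: [13897/60, 14923/120, 2619/40]
→ [232, 124, 65]

at x=0,y=1 over L1,L2,L3,L4,L5,L6:
L1 α=0: [0, 0, 0]
L2 α=0: [0, 0, 0]
L3 α=3/4: [129, 129/2, 99/2]
L4 α=7/8: [425/4, 1683/16, 2759/16]
L5 α=0: [425/4, 1683/16, 2759/16]
L6 α=1/2: [729/8, 3923/32, 2951/32]
rounded: [91, 123, 92]

(3,0) stack=L1,L2,L3,L4,L5,L7; from [0,0,0]:
after L1 α=2/3: [212/3, 20/3, 32]
after L2 α=1/6: [1351/18, 179/9, 140/3]
after L3 α=0: [1351/18, 179/9, 140/3]
after L4 α=1/2: [3097/36, 1583/18, 412/3]
after L5 α=1/2: [6517/72, 5237/36, 1033/6]
after L7 α=1/4: [9493/96, 8081/48, 1297/8]
→ [99, 168, 162]

(3,1) stack=L1,L2,L3,L4,L5,L8; from [0,0,0]:
+L1 (α=4/5) → [368/5, 148/5, 108]
+L2 (α=3/8) → [893/8, 401/4, 309/2]
+L3 (α=5/7) → [1133/28, 2661/14, 739/7]
+L4 (α=0) → [1133/28, 2661/14, 739/7]
+L5 (α=3/7) → [2015/49, 7884/49, 7933/49]
+L8 (α=4/5) → [15147/245, 9452/245, 56933/245]
rounded: [62, 39, 232]


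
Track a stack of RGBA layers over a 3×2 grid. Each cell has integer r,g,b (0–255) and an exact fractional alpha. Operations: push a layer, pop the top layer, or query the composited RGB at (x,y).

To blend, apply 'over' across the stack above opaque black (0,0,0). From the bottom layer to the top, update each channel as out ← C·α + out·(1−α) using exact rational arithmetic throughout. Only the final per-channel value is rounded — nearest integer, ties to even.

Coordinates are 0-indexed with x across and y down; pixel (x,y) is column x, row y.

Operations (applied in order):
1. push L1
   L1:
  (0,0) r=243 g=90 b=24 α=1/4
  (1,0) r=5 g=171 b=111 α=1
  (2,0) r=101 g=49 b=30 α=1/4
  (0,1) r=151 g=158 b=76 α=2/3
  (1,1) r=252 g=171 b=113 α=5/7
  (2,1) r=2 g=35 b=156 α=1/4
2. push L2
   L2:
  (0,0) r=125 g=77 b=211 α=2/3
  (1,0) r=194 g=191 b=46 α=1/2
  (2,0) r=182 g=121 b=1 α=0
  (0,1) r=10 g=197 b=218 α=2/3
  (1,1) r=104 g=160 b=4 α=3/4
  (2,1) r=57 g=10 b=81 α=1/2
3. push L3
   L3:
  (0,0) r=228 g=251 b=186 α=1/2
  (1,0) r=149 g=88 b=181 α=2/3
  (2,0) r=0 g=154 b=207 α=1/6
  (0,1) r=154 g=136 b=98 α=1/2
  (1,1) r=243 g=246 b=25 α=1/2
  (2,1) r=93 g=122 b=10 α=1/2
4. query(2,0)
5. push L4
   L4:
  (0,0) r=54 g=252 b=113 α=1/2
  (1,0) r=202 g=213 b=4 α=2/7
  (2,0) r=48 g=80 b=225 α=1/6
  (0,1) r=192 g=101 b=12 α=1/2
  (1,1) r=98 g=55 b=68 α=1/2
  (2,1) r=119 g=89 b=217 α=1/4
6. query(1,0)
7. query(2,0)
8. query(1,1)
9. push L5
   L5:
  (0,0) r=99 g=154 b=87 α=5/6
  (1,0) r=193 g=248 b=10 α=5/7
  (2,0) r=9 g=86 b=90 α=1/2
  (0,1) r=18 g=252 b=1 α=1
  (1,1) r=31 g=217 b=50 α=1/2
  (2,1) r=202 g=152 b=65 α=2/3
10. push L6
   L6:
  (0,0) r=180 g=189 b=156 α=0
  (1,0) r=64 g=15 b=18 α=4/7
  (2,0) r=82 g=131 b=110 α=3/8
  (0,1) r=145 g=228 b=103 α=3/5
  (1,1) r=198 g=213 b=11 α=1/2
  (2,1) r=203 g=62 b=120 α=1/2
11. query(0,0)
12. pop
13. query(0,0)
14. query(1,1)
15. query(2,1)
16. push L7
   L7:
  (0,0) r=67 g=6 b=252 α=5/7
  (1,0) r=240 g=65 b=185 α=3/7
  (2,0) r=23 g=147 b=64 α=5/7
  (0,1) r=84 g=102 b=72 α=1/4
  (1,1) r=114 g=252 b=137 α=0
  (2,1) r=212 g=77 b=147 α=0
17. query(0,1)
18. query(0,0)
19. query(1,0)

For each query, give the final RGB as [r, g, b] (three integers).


query (2,0) [L1,L2,L3] — begin 0,0,0
after L1 α=1/4: [101/4, 49/4, 15/2]
after L2 α=0: [101/4, 49/4, 15/2]
after L3 α=1/6: [505/24, 287/8, 163/4]
rounded: [21, 36, 41]

(1,0) stack=L1,L2,L3,L4; from [0,0,0]:
L1 α=1: [5, 171, 111]
L2 α=1/2: [199/2, 181, 157/2]
L3 α=2/3: [265/2, 119, 881/6]
L4 α=2/7: [2133/14, 1021/7, 4453/42]
rounded: [152, 146, 106]

at x=2,y=0 over L1,L2,L3,L4:
L1 α=1/4: [101/4, 49/4, 15/2]
L2 α=0: [101/4, 49/4, 15/2]
L3 α=1/6: [505/24, 287/8, 163/4]
L4 α=1/6: [3677/144, 2075/48, 1715/24]
→ [26, 43, 71]

at x=1,y=1 over L1,L2,L3,L4:
L1 α=5/7: [180, 855/7, 565/7]
L2 α=3/4: [123, 4215/28, 649/28]
L3 α=1/2: [183, 11103/56, 1349/56]
L4 α=1/2: [281/2, 14183/112, 5157/112]
= [140, 127, 46]

query (0,0) [L1,L2,L3,L4,L5,L6] — begin 0,0,0
L1 α=1/4: [243/4, 45/2, 6]
L2 α=2/3: [1243/12, 353/6, 428/3]
L3 α=1/2: [3979/24, 1859/12, 493/3]
L4 α=1/2: [5275/48, 4883/24, 416/3]
L5 α=5/6: [29035/288, 23363/144, 1721/18]
L6 α=0: [29035/288, 23363/144, 1721/18]
→ [101, 162, 96]

at x=0,y=0 over L1,L2,L3,L4,L5:
L1 α=1/4: [243/4, 45/2, 6]
L2 α=2/3: [1243/12, 353/6, 428/3]
L3 α=1/2: [3979/24, 1859/12, 493/3]
L4 α=1/2: [5275/48, 4883/24, 416/3]
L5 α=5/6: [29035/288, 23363/144, 1721/18]
→ [101, 162, 96]

query (1,1) [L1,L2,L3,L4,L5] — begin 0,0,0
+L1 (α=5/7) → [180, 855/7, 565/7]
+L2 (α=3/4) → [123, 4215/28, 649/28]
+L3 (α=1/2) → [183, 11103/56, 1349/56]
+L4 (α=1/2) → [281/2, 14183/112, 5157/112]
+L5 (α=1/2) → [343/4, 38487/224, 10757/224]
rounded: [86, 172, 48]

(2,1) stack=L1,L2,L3,L4,L5; from [0,0,0]:
after L1 α=1/4: [1/2, 35/4, 39]
after L2 α=1/2: [115/4, 75/8, 60]
after L3 α=1/2: [487/8, 1051/16, 35]
after L4 α=1/4: [2413/32, 4577/64, 161/2]
after L5 α=2/3: [15341/96, 8011/64, 421/6]
= [160, 125, 70]

query (0,1) [L1,L2,L3,L4,L5,L7] — begin 0,0,0
after L1 α=2/3: [302/3, 316/3, 152/3]
after L2 α=2/3: [362/9, 1498/9, 1460/9]
after L3 α=1/2: [874/9, 1361/9, 1171/9]
after L4 α=1/2: [1301/9, 1135/9, 1279/18]
after L5 α=1: [18, 252, 1]
after L7 α=1/4: [69/2, 429/2, 75/4]
= [34, 214, 19]

at x=0,y=0 over L1,L2,L3,L4,L5,L7:
+L1 (α=1/4) → [243/4, 45/2, 6]
+L2 (α=2/3) → [1243/12, 353/6, 428/3]
+L3 (α=1/2) → [3979/24, 1859/12, 493/3]
+L4 (α=1/2) → [5275/48, 4883/24, 416/3]
+L5 (α=5/6) → [29035/288, 23363/144, 1721/18]
+L7 (α=5/7) → [77275/1008, 25523/504, 13061/63]
→ [77, 51, 207]

at x=1,y=0 over L1,L2,L3,L4,L5,L7:
+L1 (α=1) → [5, 171, 111]
+L2 (α=1/2) → [199/2, 181, 157/2]
+L3 (α=2/3) → [265/2, 119, 881/6]
+L4 (α=2/7) → [2133/14, 1021/7, 4453/42]
+L5 (α=5/7) → [8888/49, 10722/49, 5503/147]
+L7 (α=3/7) → [70832/343, 52443/343, 103597/1029]
rounded: [207, 153, 101]


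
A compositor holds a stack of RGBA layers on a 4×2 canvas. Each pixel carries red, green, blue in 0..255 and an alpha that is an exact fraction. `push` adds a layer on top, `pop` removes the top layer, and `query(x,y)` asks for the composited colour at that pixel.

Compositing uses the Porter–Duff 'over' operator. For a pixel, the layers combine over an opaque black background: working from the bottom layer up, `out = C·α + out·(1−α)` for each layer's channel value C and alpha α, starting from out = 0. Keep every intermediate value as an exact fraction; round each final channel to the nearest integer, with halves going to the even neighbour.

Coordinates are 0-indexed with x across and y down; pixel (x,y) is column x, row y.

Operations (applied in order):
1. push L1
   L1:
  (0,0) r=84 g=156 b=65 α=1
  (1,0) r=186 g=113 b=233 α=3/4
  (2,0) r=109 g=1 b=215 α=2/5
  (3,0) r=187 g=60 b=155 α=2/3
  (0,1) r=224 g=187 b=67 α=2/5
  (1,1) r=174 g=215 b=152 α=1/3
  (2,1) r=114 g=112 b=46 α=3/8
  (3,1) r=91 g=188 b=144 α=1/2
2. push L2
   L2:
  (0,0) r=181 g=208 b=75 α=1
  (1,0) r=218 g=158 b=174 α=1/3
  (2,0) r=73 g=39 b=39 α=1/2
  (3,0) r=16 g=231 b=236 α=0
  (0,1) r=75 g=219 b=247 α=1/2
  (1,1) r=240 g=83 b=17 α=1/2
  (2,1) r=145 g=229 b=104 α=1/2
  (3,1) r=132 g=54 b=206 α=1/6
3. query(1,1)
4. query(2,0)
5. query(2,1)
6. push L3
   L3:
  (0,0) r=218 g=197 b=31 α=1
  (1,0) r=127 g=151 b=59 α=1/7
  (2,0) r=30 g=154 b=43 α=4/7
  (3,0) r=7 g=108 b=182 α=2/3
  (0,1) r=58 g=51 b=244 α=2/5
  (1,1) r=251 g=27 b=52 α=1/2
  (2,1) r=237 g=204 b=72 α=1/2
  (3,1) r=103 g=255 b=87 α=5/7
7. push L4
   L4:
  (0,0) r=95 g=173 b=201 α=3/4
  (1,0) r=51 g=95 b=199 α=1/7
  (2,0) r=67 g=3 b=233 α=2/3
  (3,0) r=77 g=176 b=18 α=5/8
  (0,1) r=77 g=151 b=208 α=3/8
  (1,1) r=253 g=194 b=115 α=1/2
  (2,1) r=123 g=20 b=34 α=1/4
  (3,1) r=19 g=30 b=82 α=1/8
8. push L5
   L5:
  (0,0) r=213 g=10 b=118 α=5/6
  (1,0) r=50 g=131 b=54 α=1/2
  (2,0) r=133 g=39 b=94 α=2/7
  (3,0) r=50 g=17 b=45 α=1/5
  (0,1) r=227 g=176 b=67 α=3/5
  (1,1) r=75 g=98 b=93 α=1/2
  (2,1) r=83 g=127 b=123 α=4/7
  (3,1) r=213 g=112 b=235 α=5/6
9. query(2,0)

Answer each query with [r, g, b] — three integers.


(1,1) stack=L1,L2; from [0,0,0]:
+L1 (α=1/3) → [58, 215/3, 152/3]
+L2 (α=1/2) → [149, 232/3, 203/6]
rounded: [149, 77, 34]

(2,0) stack=L1,L2; from [0,0,0]:
after L1 α=2/5: [218/5, 2/5, 86]
after L2 α=1/2: [583/10, 197/10, 125/2]
rounded: [58, 20, 62]

(2,1) stack=L1,L2; from [0,0,0]:
L1 α=3/8: [171/4, 42, 69/4]
L2 α=1/2: [751/8, 271/2, 485/8]
= [94, 136, 61]

query (2,0) [L1,L2,L3,L4,L5] — begin 0,0,0
+L1 (α=2/5) → [218/5, 2/5, 86]
+L2 (α=1/2) → [583/10, 197/10, 125/2]
+L3 (α=4/7) → [2949/70, 6751/70, 719/14]
+L4 (α=2/3) → [12329/210, 7171/210, 7243/42]
+L5 (α=2/7) → [23501/294, 10447/294, 44111/294]
rounded: [80, 36, 150]


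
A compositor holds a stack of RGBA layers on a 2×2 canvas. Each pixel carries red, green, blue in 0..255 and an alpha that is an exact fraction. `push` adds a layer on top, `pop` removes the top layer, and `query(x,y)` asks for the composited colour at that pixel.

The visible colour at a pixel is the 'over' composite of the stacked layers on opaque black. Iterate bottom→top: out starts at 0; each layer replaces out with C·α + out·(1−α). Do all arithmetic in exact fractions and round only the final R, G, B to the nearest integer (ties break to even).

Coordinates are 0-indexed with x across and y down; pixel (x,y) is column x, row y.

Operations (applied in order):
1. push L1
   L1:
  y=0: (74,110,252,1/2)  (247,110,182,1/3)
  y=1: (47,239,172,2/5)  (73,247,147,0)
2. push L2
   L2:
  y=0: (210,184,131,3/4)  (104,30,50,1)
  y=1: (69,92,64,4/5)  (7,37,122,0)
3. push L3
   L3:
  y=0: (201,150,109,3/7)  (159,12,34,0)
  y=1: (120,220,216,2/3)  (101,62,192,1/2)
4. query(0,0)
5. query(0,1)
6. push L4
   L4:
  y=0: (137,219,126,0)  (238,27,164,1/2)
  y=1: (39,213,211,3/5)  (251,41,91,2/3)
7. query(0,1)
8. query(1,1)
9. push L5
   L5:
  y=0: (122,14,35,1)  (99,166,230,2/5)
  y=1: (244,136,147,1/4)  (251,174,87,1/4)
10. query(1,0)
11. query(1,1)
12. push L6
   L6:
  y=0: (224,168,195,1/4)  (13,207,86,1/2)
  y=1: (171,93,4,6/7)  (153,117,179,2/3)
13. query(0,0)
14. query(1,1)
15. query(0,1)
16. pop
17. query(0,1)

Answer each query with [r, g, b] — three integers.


query (0,0) [L1,L2,L3] — begin 0,0,0
after L1 α=1/2: [37, 55, 126]
after L2 α=3/4: [667/4, 607/4, 519/4]
after L3 α=3/7: [1270/7, 151, 846/7]
rounded: [181, 151, 121]

query (0,1) [L1,L2,L3] — begin 0,0,0
after L1 α=2/5: [94/5, 478/5, 344/5]
after L2 α=4/5: [1474/25, 2318/25, 1624/25]
after L3 α=2/3: [7474/75, 13318/75, 12424/75]
= [100, 178, 166]

at x=0,y=1 over L1,L2,L3,L4:
after L1 α=2/5: [94/5, 478/5, 344/5]
after L2 α=4/5: [1474/25, 2318/25, 1624/25]
after L3 α=2/3: [7474/75, 13318/75, 12424/75]
after L4 α=3/5: [23723/375, 74561/375, 72323/375]
→ [63, 199, 193]

(1,1) stack=L1,L2,L3,L4; from [0,0,0]:
L1 α=0: [0, 0, 0]
L2 α=0: [0, 0, 0]
L3 α=1/2: [101/2, 31, 96]
L4 α=2/3: [1105/6, 113/3, 278/3]
→ [184, 38, 93]

(1,0) stack=L1,L2,L3,L4,L5; from [0,0,0]:
L1 α=1/3: [247/3, 110/3, 182/3]
L2 α=1: [104, 30, 50]
L3 α=0: [104, 30, 50]
L4 α=1/2: [171, 57/2, 107]
L5 α=2/5: [711/5, 167/2, 781/5]
= [142, 84, 156]

query (1,1) [L1,L2,L3,L4,L5] — begin 0,0,0
+L1 (α=0) → [0, 0, 0]
+L2 (α=0) → [0, 0, 0]
+L3 (α=1/2) → [101/2, 31, 96]
+L4 (α=2/3) → [1105/6, 113/3, 278/3]
+L5 (α=1/4) → [1607/8, 287/4, 365/4]
→ [201, 72, 91]

at x=0,y=0 over L1,L2,L3,L4,L5,L6:
L1 α=1/2: [37, 55, 126]
L2 α=3/4: [667/4, 607/4, 519/4]
L3 α=3/7: [1270/7, 151, 846/7]
L4 α=0: [1270/7, 151, 846/7]
L5 α=1: [122, 14, 35]
L6 α=1/4: [295/2, 105/2, 75]
rounded: [148, 52, 75]

(1,1) stack=L1,L2,L3,L4,L5,L6; from [0,0,0]:
L1 α=0: [0, 0, 0]
L2 α=0: [0, 0, 0]
L3 α=1/2: [101/2, 31, 96]
L4 α=2/3: [1105/6, 113/3, 278/3]
L5 α=1/4: [1607/8, 287/4, 365/4]
L6 α=2/3: [4055/24, 1223/12, 599/4]
rounded: [169, 102, 150]

query (0,1) [L1,L2,L3,L4,L5,L6] — begin 0,0,0
after L1 α=2/5: [94/5, 478/5, 344/5]
after L2 α=4/5: [1474/25, 2318/25, 1624/25]
after L3 α=2/3: [7474/75, 13318/75, 12424/75]
after L4 α=3/5: [23723/375, 74561/375, 72323/375]
after L5 α=1/4: [54223/500, 91561/500, 45349/250]
after L6 α=6/7: [567223/3500, 370561/3500, 51349/1750]
→ [162, 106, 29]

(0,1) stack=L1,L2,L3,L4,L5; from [0,0,0]:
after L1 α=2/5: [94/5, 478/5, 344/5]
after L2 α=4/5: [1474/25, 2318/25, 1624/25]
after L3 α=2/3: [7474/75, 13318/75, 12424/75]
after L4 α=3/5: [23723/375, 74561/375, 72323/375]
after L5 α=1/4: [54223/500, 91561/500, 45349/250]
→ [108, 183, 181]


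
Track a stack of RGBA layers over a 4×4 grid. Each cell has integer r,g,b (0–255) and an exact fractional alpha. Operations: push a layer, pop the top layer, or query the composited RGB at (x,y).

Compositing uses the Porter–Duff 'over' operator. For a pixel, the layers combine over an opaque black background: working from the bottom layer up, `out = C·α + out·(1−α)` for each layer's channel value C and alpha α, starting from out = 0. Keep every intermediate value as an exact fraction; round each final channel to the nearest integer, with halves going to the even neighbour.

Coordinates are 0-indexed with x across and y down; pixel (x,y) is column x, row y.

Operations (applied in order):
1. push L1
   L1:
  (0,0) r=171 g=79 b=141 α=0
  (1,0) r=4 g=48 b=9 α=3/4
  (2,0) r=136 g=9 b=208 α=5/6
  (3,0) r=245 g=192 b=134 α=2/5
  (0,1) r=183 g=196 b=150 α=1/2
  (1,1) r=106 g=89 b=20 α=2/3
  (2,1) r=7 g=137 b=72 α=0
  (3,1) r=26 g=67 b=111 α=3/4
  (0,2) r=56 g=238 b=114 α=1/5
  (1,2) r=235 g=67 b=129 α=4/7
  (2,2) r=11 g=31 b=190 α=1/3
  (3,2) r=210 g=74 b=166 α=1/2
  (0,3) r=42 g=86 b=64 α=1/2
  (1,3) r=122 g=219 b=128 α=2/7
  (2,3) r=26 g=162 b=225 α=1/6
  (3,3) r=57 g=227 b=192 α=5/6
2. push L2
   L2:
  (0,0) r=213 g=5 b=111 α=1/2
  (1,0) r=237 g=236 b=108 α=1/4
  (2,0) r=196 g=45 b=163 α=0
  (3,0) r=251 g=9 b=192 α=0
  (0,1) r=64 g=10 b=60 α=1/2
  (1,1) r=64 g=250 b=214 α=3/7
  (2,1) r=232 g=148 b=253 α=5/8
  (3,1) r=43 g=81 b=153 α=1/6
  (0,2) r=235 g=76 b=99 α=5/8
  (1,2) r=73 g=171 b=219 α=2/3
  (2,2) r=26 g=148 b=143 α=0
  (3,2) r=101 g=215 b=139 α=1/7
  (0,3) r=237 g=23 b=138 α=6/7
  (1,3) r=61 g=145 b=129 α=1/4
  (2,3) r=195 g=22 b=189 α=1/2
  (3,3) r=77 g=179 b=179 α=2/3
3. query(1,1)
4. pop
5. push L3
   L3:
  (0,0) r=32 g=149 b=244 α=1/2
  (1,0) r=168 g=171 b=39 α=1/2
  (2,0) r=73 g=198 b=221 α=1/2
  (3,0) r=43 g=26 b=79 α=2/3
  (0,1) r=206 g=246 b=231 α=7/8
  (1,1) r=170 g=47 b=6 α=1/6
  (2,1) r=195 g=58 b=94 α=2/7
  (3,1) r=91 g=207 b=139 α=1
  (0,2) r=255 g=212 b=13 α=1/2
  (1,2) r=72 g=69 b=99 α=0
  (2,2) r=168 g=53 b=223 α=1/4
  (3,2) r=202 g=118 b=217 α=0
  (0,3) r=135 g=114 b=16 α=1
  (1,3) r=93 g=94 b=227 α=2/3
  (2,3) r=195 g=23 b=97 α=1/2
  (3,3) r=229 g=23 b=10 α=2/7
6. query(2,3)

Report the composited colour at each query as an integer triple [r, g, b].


at x=1,y=1 over L1,L2:
after L1 α=2/3: [212/3, 178/3, 40/3]
after L2 α=3/7: [1424/21, 2962/21, 298/3]
→ [68, 141, 99]

(2,3) stack=L1,L3; from [0,0,0]:
+L1 (α=1/6) → [13/3, 27, 75/2]
+L3 (α=1/2) → [299/3, 25, 269/4]
→ [100, 25, 67]


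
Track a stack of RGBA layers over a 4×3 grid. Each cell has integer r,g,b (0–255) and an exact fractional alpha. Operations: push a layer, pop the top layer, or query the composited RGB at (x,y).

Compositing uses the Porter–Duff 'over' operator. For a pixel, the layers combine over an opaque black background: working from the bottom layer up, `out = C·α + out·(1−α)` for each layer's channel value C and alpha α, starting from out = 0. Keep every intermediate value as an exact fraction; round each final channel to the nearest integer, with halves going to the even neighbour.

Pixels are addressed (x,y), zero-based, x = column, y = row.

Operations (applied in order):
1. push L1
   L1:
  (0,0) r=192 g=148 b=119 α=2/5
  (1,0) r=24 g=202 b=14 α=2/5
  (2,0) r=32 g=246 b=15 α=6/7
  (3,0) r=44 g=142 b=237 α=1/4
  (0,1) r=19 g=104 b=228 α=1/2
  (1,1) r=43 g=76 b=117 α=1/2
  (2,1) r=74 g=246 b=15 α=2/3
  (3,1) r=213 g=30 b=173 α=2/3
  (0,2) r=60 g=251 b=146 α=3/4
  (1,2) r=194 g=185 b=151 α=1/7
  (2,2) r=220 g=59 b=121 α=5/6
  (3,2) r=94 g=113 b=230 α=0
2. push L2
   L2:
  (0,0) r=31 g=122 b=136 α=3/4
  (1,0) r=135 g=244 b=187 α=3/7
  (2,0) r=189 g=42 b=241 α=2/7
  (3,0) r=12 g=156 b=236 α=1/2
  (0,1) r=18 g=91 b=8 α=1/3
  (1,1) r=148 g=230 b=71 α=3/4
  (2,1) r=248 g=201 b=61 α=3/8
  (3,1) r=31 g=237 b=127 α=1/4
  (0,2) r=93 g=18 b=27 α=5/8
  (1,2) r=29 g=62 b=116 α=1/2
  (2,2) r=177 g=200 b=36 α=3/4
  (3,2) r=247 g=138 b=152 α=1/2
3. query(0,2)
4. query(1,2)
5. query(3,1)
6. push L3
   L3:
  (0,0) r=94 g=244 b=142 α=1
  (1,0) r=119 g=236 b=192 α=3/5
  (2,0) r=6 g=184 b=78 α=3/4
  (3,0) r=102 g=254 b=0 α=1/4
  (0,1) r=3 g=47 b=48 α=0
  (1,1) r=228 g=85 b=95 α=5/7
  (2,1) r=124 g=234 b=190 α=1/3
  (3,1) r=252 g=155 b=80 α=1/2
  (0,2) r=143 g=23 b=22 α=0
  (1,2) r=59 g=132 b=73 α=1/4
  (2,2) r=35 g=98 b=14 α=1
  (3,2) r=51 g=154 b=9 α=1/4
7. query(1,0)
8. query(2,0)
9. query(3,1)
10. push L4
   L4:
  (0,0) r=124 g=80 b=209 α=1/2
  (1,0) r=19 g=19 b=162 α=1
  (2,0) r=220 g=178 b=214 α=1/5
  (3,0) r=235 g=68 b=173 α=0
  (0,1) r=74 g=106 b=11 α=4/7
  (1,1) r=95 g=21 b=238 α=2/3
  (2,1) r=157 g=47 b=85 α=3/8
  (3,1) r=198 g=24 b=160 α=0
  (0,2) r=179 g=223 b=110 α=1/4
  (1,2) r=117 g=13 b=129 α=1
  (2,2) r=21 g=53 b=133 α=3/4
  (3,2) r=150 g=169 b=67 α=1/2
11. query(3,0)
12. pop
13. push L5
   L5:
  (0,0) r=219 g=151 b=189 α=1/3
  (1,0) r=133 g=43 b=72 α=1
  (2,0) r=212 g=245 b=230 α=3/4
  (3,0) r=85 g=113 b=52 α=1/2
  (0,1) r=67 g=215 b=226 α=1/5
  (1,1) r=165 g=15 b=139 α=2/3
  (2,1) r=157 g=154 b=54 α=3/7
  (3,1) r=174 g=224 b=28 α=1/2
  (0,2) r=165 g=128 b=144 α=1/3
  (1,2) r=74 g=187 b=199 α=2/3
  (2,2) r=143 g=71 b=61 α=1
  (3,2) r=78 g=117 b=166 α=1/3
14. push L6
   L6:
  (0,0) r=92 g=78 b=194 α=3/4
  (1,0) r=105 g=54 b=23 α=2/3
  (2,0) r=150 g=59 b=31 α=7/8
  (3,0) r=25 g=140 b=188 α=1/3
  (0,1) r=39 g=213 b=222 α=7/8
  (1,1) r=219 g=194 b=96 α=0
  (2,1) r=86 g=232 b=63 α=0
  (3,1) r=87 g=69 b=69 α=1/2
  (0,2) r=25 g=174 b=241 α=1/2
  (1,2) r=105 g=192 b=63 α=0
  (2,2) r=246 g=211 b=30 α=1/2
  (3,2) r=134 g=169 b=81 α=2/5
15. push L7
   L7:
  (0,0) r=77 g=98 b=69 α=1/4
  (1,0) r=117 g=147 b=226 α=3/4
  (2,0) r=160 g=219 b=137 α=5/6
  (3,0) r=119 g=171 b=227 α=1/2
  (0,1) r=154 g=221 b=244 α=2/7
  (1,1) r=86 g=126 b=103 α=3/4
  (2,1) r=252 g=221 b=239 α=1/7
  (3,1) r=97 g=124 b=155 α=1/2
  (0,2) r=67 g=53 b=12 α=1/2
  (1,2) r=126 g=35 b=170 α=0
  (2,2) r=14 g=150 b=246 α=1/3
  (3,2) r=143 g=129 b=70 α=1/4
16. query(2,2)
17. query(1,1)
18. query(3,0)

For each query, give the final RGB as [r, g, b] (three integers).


(0,2) stack=L1,L2; from [0,0,0]:
+L1 (α=3/4) → [45, 753/4, 219/2]
+L2 (α=5/8) → [75, 2619/32, 927/16]
= [75, 82, 58]

at x=1,y=2 over L1,L2:
after L1 α=1/7: [194/7, 185/7, 151/7]
after L2 α=1/2: [397/14, 619/14, 963/14]
rounded: [28, 44, 69]

at x=3,y=1 over L1,L2:
after L1 α=2/3: [142, 20, 346/3]
after L2 α=1/4: [457/4, 297/4, 473/4]
rounded: [114, 74, 118]

at x=1,y=0 over L1,L2,L3:
+L1 (α=2/5) → [48/5, 404/5, 28/5]
+L2 (α=3/7) → [2217/35, 5276/35, 2917/35]
+L3 (α=3/5) → [16929/175, 35332/175, 25994/175]
rounded: [97, 202, 149]

query (2,0) [L1,L2,L3] — begin 0,0,0
L1 α=6/7: [192/7, 1476/7, 90/7]
L2 α=2/7: [3606/49, 7968/49, 3824/49]
L3 α=3/4: [1122/49, 8754/49, 7645/98]
= [23, 179, 78]

(3,1) stack=L1,L2,L3; from [0,0,0]:
after L1 α=2/3: [142, 20, 346/3]
after L2 α=1/4: [457/4, 297/4, 473/4]
after L3 α=1/2: [1465/8, 917/8, 793/8]
→ [183, 115, 99]

at x=3,y=0 over L1,L2,L3,L4:
after L1 α=1/4: [11, 71/2, 237/4]
after L2 α=1/2: [23/2, 383/4, 1181/8]
after L3 α=1/4: [273/8, 2165/16, 3543/32]
after L4 α=0: [273/8, 2165/16, 3543/32]
rounded: [34, 135, 111]

at x=2,y=2 over L1,L2,L3,L5,L6,L7:
after L1 α=5/6: [550/3, 295/6, 605/6]
after L2 α=3/4: [2143/12, 3895/24, 1253/24]
after L3 α=1: [35, 98, 14]
after L5 α=1: [143, 71, 61]
after L6 α=1/2: [389/2, 141, 91/2]
after L7 α=1/3: [403/3, 144, 337/3]
= [134, 144, 112]

(1,1) stack=L1,L2,L3,L5,L6,L7; from [0,0,0]:
+L1 (α=1/2) → [43/2, 38, 117/2]
+L2 (α=3/4) → [931/8, 182, 543/8]
+L3 (α=5/7) → [5491/28, 789/7, 349/4]
+L5 (α=2/3) → [14731/84, 333/7, 487/4]
+L6 (α=0) → [14731/84, 333/7, 487/4]
+L7 (α=3/4) → [36403/336, 2979/28, 1723/16]
= [108, 106, 108]

query (3,0) [L1,L2,L3,L5,L6,L7] — begin 0,0,0
+L1 (α=1/4) → [11, 71/2, 237/4]
+L2 (α=1/2) → [23/2, 383/4, 1181/8]
+L3 (α=1/4) → [273/8, 2165/16, 3543/32]
+L5 (α=1/2) → [953/16, 3973/32, 5207/64]
+L6 (α=1/3) → [1153/24, 2071/16, 3741/32]
+L7 (α=1/2) → [4009/48, 4807/32, 11005/64]
= [84, 150, 172]


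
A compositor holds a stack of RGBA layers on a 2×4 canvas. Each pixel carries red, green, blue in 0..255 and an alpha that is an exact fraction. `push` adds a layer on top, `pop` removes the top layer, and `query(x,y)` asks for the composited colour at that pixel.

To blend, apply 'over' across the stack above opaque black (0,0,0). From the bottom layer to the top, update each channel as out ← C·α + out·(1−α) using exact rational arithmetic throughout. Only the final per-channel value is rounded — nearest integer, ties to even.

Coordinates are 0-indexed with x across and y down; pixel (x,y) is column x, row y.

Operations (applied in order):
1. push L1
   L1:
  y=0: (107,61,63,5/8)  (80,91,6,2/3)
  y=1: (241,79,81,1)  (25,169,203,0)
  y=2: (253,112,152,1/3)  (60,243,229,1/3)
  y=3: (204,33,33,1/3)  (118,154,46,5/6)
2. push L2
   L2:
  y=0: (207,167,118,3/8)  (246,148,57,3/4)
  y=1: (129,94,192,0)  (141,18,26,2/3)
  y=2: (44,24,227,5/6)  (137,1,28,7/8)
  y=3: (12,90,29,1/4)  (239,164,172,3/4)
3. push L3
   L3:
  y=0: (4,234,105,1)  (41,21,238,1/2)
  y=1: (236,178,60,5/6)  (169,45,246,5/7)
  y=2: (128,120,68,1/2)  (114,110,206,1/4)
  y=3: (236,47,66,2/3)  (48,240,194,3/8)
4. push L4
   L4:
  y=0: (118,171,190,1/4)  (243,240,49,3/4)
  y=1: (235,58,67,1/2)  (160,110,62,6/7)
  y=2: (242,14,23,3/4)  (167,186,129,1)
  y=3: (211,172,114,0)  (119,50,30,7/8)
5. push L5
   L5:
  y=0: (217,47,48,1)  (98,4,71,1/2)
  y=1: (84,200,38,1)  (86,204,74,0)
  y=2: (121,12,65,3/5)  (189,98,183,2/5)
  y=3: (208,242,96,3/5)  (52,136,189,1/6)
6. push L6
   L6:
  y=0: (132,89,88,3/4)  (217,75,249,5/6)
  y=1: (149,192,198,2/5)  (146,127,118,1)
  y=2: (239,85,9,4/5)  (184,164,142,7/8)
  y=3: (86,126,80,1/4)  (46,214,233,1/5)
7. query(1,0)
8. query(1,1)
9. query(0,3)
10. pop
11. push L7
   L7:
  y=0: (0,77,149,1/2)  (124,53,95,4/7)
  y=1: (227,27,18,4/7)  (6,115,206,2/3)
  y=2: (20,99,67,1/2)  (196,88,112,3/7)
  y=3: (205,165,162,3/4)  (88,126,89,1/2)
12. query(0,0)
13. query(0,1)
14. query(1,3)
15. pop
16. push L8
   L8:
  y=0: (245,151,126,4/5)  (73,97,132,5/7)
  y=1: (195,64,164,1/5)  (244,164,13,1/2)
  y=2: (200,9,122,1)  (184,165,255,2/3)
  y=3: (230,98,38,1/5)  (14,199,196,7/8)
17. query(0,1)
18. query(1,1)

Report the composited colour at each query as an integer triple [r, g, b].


at x=1,y=0 over L1,L2,L3,L4,L5,L6:
L1 α=2/3: [160/3, 182/3, 4]
L2 α=3/4: [1187/6, 757/6, 175/4]
L3 α=1/2: [1433/12, 883/12, 1127/8]
L4 α=3/4: [10181/48, 9523/48, 2303/32]
L5 α=1/2: [14885/96, 9715/96, 4575/64]
L6 α=5/6: [119045/576, 45715/576, 28085/128]
= [207, 79, 219]

(1,1) stack=L1,L2,L3,L4,L5,L6; from [0,0,0]:
after L1 α=0: [0, 0, 0]
after L2 α=2/3: [94, 12, 52/3]
after L3 α=5/7: [1033/7, 249/7, 542/3]
after L4 α=6/7: [7753/49, 4869/49, 1658/21]
after L5 α=0: [7753/49, 4869/49, 1658/21]
after L6 α=1: [146, 127, 118]
→ [146, 127, 118]

at x=0,y=3 over L1,L2,L3,L4,L5,L6:
+L1 (α=1/3) → [68, 11, 11]
+L2 (α=1/4) → [54, 123/4, 31/2]
+L3 (α=2/3) → [526/3, 499/12, 295/6]
+L4 (α=0) → [526/3, 499/12, 295/6]
+L5 (α=3/5) → [2924/15, 971/6, 1159/15]
+L6 (α=1/4) → [1677/10, 1223/8, 1559/20]
→ [168, 153, 78]

at x=0,y=0 over L1,L2,L3,L4,L5,L7:
+L1 (α=5/8) → [535/8, 305/8, 315/8]
+L2 (α=3/8) → [7643/64, 5533/64, 4407/64]
+L3 (α=1) → [4, 234, 105]
+L4 (α=1/4) → [65/2, 873/4, 505/4]
+L5 (α=1) → [217, 47, 48]
+L7 (α=1/2) → [217/2, 62, 197/2]
= [108, 62, 98]

at x=0,y=1 over L1,L2,L3,L4,L5,L7:
+L1 (α=1) → [241, 79, 81]
+L2 (α=0) → [241, 79, 81]
+L3 (α=5/6) → [1421/6, 323/2, 127/2]
+L4 (α=1/2) → [2831/12, 439/4, 261/4]
+L5 (α=1) → [84, 200, 38]
+L7 (α=4/7) → [1160/7, 708/7, 186/7]
rounded: [166, 101, 27]

(1,3) stack=L1,L2,L3,L4,L5,L7; from [0,0,0]:
+L1 (α=5/6) → [295/3, 385/3, 115/3]
+L2 (α=3/4) → [1223/6, 1861/12, 1663/12]
+L3 (α=3/8) → [6979/48, 17945/96, 15299/96]
+L4 (α=7/8) → [46963/384, 51545/768, 35459/768]
+L5 (α=1/6) → [254783/2304, 362173/4608, 322447/4608]
+L7 (α=1/2) → [457535/4608, 942781/9216, 732559/9216]
rounded: [99, 102, 79]

(0,1) stack=L1,L2,L3,L4,L5,L8; from [0,0,0]:
L1 α=1: [241, 79, 81]
L2 α=0: [241, 79, 81]
L3 α=5/6: [1421/6, 323/2, 127/2]
L4 α=1/2: [2831/12, 439/4, 261/4]
L5 α=1: [84, 200, 38]
L8 α=1/5: [531/5, 864/5, 316/5]
rounded: [106, 173, 63]

at x=1,y=1 over L1,L2,L3,L4,L5,L8:
+L1 (α=0) → [0, 0, 0]
+L2 (α=2/3) → [94, 12, 52/3]
+L3 (α=5/7) → [1033/7, 249/7, 542/3]
+L4 (α=6/7) → [7753/49, 4869/49, 1658/21]
+L5 (α=0) → [7753/49, 4869/49, 1658/21]
+L8 (α=1/2) → [19709/98, 12905/98, 1931/42]
= [201, 132, 46]


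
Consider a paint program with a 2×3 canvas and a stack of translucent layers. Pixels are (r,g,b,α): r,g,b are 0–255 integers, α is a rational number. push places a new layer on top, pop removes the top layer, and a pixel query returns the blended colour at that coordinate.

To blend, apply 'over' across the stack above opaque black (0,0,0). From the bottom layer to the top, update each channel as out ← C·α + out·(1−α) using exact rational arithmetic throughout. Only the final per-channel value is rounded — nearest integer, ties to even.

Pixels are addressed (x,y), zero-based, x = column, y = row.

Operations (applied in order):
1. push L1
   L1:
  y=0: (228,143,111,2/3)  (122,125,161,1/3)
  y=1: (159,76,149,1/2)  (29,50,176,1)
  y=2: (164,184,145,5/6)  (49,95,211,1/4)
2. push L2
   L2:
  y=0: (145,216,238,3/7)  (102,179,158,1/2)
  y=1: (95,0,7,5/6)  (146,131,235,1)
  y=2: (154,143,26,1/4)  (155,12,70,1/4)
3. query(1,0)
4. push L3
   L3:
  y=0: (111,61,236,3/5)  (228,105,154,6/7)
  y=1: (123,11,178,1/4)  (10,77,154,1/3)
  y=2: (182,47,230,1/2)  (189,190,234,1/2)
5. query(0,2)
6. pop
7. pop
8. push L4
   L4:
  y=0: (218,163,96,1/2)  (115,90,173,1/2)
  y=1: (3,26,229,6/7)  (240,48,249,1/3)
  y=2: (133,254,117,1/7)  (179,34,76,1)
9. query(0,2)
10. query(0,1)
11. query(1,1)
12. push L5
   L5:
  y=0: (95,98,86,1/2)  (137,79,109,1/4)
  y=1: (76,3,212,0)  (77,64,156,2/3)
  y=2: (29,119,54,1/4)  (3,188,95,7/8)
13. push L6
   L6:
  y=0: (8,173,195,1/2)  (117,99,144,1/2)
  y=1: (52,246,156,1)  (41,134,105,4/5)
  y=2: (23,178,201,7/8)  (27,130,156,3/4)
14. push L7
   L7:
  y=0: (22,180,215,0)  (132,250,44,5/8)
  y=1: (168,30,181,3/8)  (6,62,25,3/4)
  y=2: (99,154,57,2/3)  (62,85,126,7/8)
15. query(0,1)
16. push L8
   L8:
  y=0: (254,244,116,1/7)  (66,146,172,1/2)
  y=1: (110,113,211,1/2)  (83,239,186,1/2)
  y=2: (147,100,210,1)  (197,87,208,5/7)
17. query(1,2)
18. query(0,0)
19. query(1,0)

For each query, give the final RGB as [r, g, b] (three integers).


query (1,0) [L1,L2] — begin 0,0,0
L1 α=1/3: [122/3, 125/3, 161/3]
L2 α=1/2: [214/3, 331/3, 635/6]
rounded: [71, 110, 106]

at x=0,y=2 over L1,L2,L3:
after L1 α=5/6: [410/3, 460/3, 725/6]
after L2 α=1/4: [141, 603/4, 777/8]
after L3 α=1/2: [323/2, 791/8, 2617/16]
= [162, 99, 164]

at x=0,y=2 over L1,L4:
+L1 (α=5/6) → [410/3, 460/3, 725/6]
+L4 (α=1/7) → [953/7, 1174/7, 842/7]
= [136, 168, 120]

(0,1) stack=L1,L4; from [0,0,0]:
+L1 (α=1/2) → [159/2, 38, 149/2]
+L4 (α=6/7) → [195/14, 194/7, 2897/14]
= [14, 28, 207]

query (1,1) [L1,L4] — begin 0,0,0
after L1 α=1: [29, 50, 176]
after L4 α=1/3: [298/3, 148/3, 601/3]
→ [99, 49, 200]

query (0,1) [L1,L4,L5,L6,L7] — begin 0,0,0
+L1 (α=1/2) → [159/2, 38, 149/2]
+L4 (α=6/7) → [195/14, 194/7, 2897/14]
+L5 (α=0) → [195/14, 194/7, 2897/14]
+L6 (α=1) → [52, 246, 156]
+L7 (α=3/8) → [191/2, 165, 1323/8]
→ [96, 165, 165]

query (1,2) [L1,L4,L5,L6,L7,L8] — begin 0,0,0
L1 α=1/4: [49/4, 95/4, 211/4]
L4 α=1: [179, 34, 76]
L5 α=7/8: [25, 675/4, 741/8]
L6 α=3/4: [53/2, 2235/16, 4485/32]
L7 α=7/8: [921/16, 11755/128, 32709/256]
L8 α=5/7: [8801/56, 39595/448, 165829/896]
= [157, 88, 185]

query (0,0) [L1,L4,L5,L6,L7,L8] — begin 0,0,0
L1 α=2/3: [152, 286/3, 74]
L4 α=1/2: [185, 775/6, 85]
L5 α=1/2: [140, 1363/12, 171/2]
L6 α=1/2: [74, 3439/24, 561/4]
L7 α=0: [74, 3439/24, 561/4]
L8 α=1/7: [698/7, 4415/28, 1915/14]
→ [100, 158, 137]

query (1,0) [L1,L4,L5,L6,L7,L8] — begin 0,0,0
L1 α=1/3: [122/3, 125/3, 161/3]
L4 α=1/2: [467/6, 395/6, 340/3]
L5 α=1/4: [741/8, 553/8, 449/4]
L6 α=1/2: [1677/16, 1345/16, 1025/8]
L7 α=5/8: [15591/128, 24035/128, 4835/64]
L8 α=1/2: [24039/256, 42723/256, 15843/128]
= [94, 167, 124]


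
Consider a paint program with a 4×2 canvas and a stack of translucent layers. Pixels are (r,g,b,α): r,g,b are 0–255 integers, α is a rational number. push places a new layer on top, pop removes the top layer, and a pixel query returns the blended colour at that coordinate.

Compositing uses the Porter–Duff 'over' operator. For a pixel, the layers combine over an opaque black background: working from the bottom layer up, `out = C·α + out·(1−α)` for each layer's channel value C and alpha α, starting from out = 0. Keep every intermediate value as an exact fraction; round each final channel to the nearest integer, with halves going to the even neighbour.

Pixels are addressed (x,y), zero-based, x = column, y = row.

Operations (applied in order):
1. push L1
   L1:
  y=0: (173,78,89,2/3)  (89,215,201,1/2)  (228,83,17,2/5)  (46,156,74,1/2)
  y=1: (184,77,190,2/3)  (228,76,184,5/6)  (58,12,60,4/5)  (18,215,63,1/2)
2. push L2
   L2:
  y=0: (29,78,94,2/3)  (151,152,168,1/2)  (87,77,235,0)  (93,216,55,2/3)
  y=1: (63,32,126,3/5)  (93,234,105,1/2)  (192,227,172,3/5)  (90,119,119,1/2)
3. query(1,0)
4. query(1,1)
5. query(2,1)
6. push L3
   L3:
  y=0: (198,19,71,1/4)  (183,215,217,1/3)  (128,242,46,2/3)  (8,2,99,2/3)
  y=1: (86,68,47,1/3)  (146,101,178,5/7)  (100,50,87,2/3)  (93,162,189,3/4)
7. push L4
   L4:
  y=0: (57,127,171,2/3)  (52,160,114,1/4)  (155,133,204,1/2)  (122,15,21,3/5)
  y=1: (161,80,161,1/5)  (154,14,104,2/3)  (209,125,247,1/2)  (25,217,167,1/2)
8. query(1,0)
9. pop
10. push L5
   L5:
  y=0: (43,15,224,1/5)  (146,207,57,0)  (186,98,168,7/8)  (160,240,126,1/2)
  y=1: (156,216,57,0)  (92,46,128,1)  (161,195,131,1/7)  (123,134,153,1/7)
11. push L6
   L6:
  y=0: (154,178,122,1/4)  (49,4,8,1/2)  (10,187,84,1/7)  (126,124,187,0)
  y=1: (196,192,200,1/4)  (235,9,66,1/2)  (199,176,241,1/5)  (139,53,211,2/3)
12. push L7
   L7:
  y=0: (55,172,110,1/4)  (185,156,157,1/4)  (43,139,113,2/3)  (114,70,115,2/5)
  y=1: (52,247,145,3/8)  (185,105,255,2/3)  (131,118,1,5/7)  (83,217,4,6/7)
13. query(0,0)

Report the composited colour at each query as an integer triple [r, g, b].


at x=1,y=0 over L1,L2:
+L1 (α=1/2) → [89/2, 215/2, 201/2]
+L2 (α=1/2) → [391/4, 519/4, 537/4]
= [98, 130, 134]

query (1,1) [L1,L2] — begin 0,0,0
+L1 (α=5/6) → [190, 190/3, 460/3]
+L2 (α=1/2) → [283/2, 446/3, 775/6]
= [142, 149, 129]

query (2,1) [L1,L2] — begin 0,0,0
+L1 (α=4/5) → [232/5, 48/5, 48]
+L2 (α=3/5) → [3344/25, 3501/25, 612/5]
→ [134, 140, 122]

(1,0) stack=L1,L2,L3,L4; from [0,0,0]:
L1 α=1/2: [89/2, 215/2, 201/2]
L2 α=1/2: [391/4, 519/4, 537/4]
L3 α=1/3: [757/6, 949/6, 971/6]
L4 α=1/4: [861/8, 1269/8, 1199/8]
→ [108, 159, 150]

(0,0) stack=L1,L2,L3,L5,L6,L7; from [0,0,0]:
+L1 (α=2/3) → [346/3, 52, 178/3]
+L2 (α=2/3) → [520/9, 208/3, 742/9]
+L3 (α=1/4) → [557/6, 227/4, 955/12]
+L5 (α=1/5) → [1243/15, 242/5, 1627/15]
+L6 (α=1/4) → [2013/20, 404/5, 2237/20]
+L7 (α=1/4) → [7139/80, 518/5, 8911/80]
→ [89, 104, 111]
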